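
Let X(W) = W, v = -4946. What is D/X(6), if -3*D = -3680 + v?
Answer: 4313/9 ≈ 479.22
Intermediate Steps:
D = 8626/3 (D = -(-3680 - 4946)/3 = -⅓*(-8626) = 8626/3 ≈ 2875.3)
D/X(6) = (8626/3)/6 = (⅙)*(8626/3) = 4313/9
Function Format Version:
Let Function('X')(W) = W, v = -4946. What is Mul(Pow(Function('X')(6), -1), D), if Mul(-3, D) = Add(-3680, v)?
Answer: Rational(4313, 9) ≈ 479.22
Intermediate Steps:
D = Rational(8626, 3) (D = Mul(Rational(-1, 3), Add(-3680, -4946)) = Mul(Rational(-1, 3), -8626) = Rational(8626, 3) ≈ 2875.3)
Mul(Pow(Function('X')(6), -1), D) = Mul(Pow(6, -1), Rational(8626, 3)) = Mul(Rational(1, 6), Rational(8626, 3)) = Rational(4313, 9)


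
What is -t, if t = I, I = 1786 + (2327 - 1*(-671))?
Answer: -4784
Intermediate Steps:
I = 4784 (I = 1786 + (2327 + 671) = 1786 + 2998 = 4784)
t = 4784
-t = -1*4784 = -4784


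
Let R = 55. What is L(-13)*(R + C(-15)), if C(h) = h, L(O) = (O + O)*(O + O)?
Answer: 27040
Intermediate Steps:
L(O) = 4*O**2 (L(O) = (2*O)*(2*O) = 4*O**2)
L(-13)*(R + C(-15)) = (4*(-13)**2)*(55 - 15) = (4*169)*40 = 676*40 = 27040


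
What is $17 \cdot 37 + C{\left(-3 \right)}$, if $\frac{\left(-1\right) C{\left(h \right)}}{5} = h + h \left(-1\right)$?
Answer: $629$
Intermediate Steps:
$C{\left(h \right)} = 0$ ($C{\left(h \right)} = - 5 \left(h + h \left(-1\right)\right) = - 5 \left(h - h\right) = \left(-5\right) 0 = 0$)
$17 \cdot 37 + C{\left(-3 \right)} = 17 \cdot 37 + 0 = 629 + 0 = 629$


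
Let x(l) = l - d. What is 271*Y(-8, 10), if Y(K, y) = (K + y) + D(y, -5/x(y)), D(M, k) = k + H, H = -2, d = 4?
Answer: -1355/6 ≈ -225.83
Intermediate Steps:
x(l) = -4 + l (x(l) = l - 1*4 = l - 4 = -4 + l)
D(M, k) = -2 + k (D(M, k) = k - 2 = -2 + k)
Y(K, y) = -2 + K + y - 5/(-4 + y) (Y(K, y) = (K + y) + (-2 - 5/(-4 + y)) = -2 + K + y - 5/(-4 + y))
271*Y(-8, 10) = 271*((-5 + (-4 + 10)*(-2 - 8 + 10))/(-4 + 10)) = 271*((-5 + 6*0)/6) = 271*((-5 + 0)/6) = 271*((1/6)*(-5)) = 271*(-5/6) = -1355/6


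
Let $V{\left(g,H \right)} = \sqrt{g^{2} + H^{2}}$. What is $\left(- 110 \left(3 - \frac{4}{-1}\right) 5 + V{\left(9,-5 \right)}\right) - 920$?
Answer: $-4770 + \sqrt{106} \approx -4759.7$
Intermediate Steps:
$V{\left(g,H \right)} = \sqrt{H^{2} + g^{2}}$
$\left(- 110 \left(3 - \frac{4}{-1}\right) 5 + V{\left(9,-5 \right)}\right) - 920 = \left(- 110 \left(3 - \frac{4}{-1}\right) 5 + \sqrt{\left(-5\right)^{2} + 9^{2}}\right) - 920 = \left(- 110 \left(3 - -4\right) 5 + \sqrt{25 + 81}\right) - 920 = \left(- 110 \left(3 + 4\right) 5 + \sqrt{106}\right) - 920 = \left(- 110 \cdot 7 \cdot 5 + \sqrt{106}\right) - 920 = \left(\left(-110\right) 35 + \sqrt{106}\right) - 920 = \left(-3850 + \sqrt{106}\right) - 920 = -4770 + \sqrt{106}$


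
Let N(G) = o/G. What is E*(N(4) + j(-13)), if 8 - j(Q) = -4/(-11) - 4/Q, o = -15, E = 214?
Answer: 219029/286 ≈ 765.84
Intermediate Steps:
j(Q) = 84/11 + 4/Q (j(Q) = 8 - (-4/(-11) - 4/Q) = 8 - (-4*(-1/11) - 4/Q) = 8 - (4/11 - 4/Q) = 8 + (-4/11 + 4/Q) = 84/11 + 4/Q)
N(G) = -15/G
E*(N(4) + j(-13)) = 214*(-15/4 + (84/11 + 4/(-13))) = 214*(-15*¼ + (84/11 + 4*(-1/13))) = 214*(-15/4 + (84/11 - 4/13)) = 214*(-15/4 + 1048/143) = 214*(2047/572) = 219029/286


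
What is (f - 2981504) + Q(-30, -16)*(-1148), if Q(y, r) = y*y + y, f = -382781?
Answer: -4363045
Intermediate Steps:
Q(y, r) = y + y² (Q(y, r) = y² + y = y + y²)
(f - 2981504) + Q(-30, -16)*(-1148) = (-382781 - 2981504) - 30*(1 - 30)*(-1148) = -3364285 - 30*(-29)*(-1148) = -3364285 + 870*(-1148) = -3364285 - 998760 = -4363045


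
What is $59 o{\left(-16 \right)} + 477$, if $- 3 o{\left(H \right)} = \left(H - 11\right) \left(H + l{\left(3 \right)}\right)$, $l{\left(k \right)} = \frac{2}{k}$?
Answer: $-7665$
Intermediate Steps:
$o{\left(H \right)} = - \frac{\left(-11 + H\right) \left(\frac{2}{3} + H\right)}{3}$ ($o{\left(H \right)} = - \frac{\left(H - 11\right) \left(H + \frac{2}{3}\right)}{3} = - \frac{\left(-11 + H\right) \left(H + 2 \cdot \frac{1}{3}\right)}{3} = - \frac{\left(-11 + H\right) \left(H + \frac{2}{3}\right)}{3} = - \frac{\left(-11 + H\right) \left(\frac{2}{3} + H\right)}{3}$)
$59 o{\left(-16 \right)} + 477 = 59 \left(\frac{22}{9} - \frac{\left(-16\right)^{2}}{3} + \frac{31}{9} \left(-16\right)\right) + 477 = 59 \left(\frac{22}{9} - \frac{256}{3} - \frac{496}{9}\right) + 477 = 59 \left(-138\right) + 477 = -8142 + 477 = -7665$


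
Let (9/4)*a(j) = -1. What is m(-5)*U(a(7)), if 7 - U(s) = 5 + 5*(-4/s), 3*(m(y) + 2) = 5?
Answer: 43/3 ≈ 14.333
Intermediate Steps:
a(j) = -4/9 (a(j) = (4/9)*(-1) = -4/9)
m(y) = -⅓ (m(y) = -2 + (⅓)*5 = -2 + 5/3 = -⅓)
U(s) = 2 + 20/s (U(s) = 7 - (5 + 5*(-4/s)) = 7 - (5 - 20/s) = 7 + (-5 + 20/s) = 2 + 20/s)
m(-5)*U(a(7)) = -(2 + 20/(-4/9))/3 = -(2 + 20*(-9/4))/3 = -(2 - 45)/3 = -⅓*(-43) = 43/3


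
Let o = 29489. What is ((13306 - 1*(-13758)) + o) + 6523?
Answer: 63076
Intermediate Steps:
((13306 - 1*(-13758)) + o) + 6523 = ((13306 - 1*(-13758)) + 29489) + 6523 = ((13306 + 13758) + 29489) + 6523 = (27064 + 29489) + 6523 = 56553 + 6523 = 63076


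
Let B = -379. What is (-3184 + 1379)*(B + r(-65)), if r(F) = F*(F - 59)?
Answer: -13864205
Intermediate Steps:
r(F) = F*(-59 + F)
(-3184 + 1379)*(B + r(-65)) = (-3184 + 1379)*(-379 - 65*(-59 - 65)) = -1805*(-379 - 65*(-124)) = -1805*(-379 + 8060) = -1805*7681 = -13864205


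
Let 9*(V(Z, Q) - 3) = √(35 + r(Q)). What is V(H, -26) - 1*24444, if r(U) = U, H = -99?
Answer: -73322/3 ≈ -24441.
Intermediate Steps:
V(Z, Q) = 3 + √(35 + Q)/9
V(H, -26) - 1*24444 = (3 + √(35 - 26)/9) - 1*24444 = (3 + √9/9) - 24444 = (3 + (⅑)*3) - 24444 = (3 + ⅓) - 24444 = 10/3 - 24444 = -73322/3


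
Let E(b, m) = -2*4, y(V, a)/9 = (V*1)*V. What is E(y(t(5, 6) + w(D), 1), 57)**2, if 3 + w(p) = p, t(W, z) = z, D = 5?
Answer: 64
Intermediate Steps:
w(p) = -3 + p
y(V, a) = 9*V**2 (y(V, a) = 9*((V*1)*V) = 9*(V*V) = 9*V**2)
E(b, m) = -8 (E(b, m) = -1*8 = -8)
E(y(t(5, 6) + w(D), 1), 57)**2 = (-8)**2 = 64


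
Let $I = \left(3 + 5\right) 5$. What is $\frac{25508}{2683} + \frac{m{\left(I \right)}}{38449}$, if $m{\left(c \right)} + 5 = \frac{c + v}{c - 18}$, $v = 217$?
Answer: $\frac{21577050425}{2269490674} \approx 9.5074$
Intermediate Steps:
$I = 40$ ($I = 8 \cdot 5 = 40$)
$m{\left(c \right)} = -5 + \frac{217 + c}{-18 + c}$ ($m{\left(c \right)} = -5 + \frac{c + 217}{c - 18} = -5 + \frac{217 + c}{-18 + c}$)
$\frac{25508}{2683} + \frac{m{\left(I \right)}}{38449} = \frac{25508}{2683} + \frac{\frac{1}{-18 + 40} \left(307 - 160\right)}{38449} = 25508 \cdot \frac{1}{2683} + \frac{307 - 160}{22} \cdot \frac{1}{38449} = \frac{25508}{2683} + \frac{1}{22} \cdot 147 \cdot \frac{1}{38449} = \frac{25508}{2683} + \frac{147}{22} \cdot \frac{1}{38449} = \frac{25508}{2683} + \frac{147}{845878} = \frac{21577050425}{2269490674}$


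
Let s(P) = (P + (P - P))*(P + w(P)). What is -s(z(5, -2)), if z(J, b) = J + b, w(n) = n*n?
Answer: -36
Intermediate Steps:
w(n) = n²
s(P) = P*(P + P²) (s(P) = (P + (P - P))*(P + P²) = (P + 0)*(P + P²) = P*(P + P²))
-s(z(5, -2)) = -(5 - 2)²*(1 + (5 - 2)) = -3²*(1 + 3) = -9*4 = -1*36 = -36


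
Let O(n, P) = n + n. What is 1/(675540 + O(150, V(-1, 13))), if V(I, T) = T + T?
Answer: 1/675840 ≈ 1.4796e-6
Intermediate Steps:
V(I, T) = 2*T
O(n, P) = 2*n
1/(675540 + O(150, V(-1, 13))) = 1/(675540 + 2*150) = 1/(675540 + 300) = 1/675840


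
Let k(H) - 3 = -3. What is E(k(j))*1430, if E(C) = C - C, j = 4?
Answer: 0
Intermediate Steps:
k(H) = 0 (k(H) = 3 - 3 = 0)
E(C) = 0
E(k(j))*1430 = 0*1430 = 0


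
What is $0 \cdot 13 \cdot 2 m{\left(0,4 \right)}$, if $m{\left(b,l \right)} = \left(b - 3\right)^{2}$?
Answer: $0$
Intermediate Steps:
$m{\left(b,l \right)} = \left(-3 + b\right)^{2}$
$0 \cdot 13 \cdot 2 m{\left(0,4 \right)} = 0 \cdot 13 \cdot 2 \left(-3 + 0\right)^{2} = 0 \cdot 2 \left(-3\right)^{2} = 0 \cdot 9 = 0$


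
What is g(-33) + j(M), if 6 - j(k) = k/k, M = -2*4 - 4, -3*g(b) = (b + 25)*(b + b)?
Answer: -171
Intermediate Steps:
g(b) = -2*b*(25 + b)/3 (g(b) = -(b + 25)*(b + b)/3 = -(25 + b)*2*b/3 = -2*b*(25 + b)/3)
M = -12 (M = -8 - 4 = -12)
j(k) = 5 (j(k) = 6 - k/k = 6 - 1*1 = 6 - 1 = 5)
g(-33) + j(M) = -⅔*(-33)*(25 - 33) + 5 = -⅔*(-33)*(-8) + 5 = -176 + 5 = -171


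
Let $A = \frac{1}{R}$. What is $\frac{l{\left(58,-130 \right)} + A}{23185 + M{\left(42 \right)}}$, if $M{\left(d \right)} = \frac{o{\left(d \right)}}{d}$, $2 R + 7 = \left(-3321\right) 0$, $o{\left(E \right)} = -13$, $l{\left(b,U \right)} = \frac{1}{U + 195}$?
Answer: $- \frac{738}{63294205} \approx -1.166 \cdot 10^{-5}$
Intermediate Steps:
$l{\left(b,U \right)} = \frac{1}{195 + U}$
$R = - \frac{7}{2}$ ($R = - \frac{7}{2} + \frac{\left(-3321\right) 0}{2} = - \frac{7}{2} + \frac{1}{2} \cdot 0 = - \frac{7}{2} + 0 = - \frac{7}{2} \approx -3.5$)
$M{\left(d \right)} = - \frac{13}{d}$
$A = - \frac{2}{7}$ ($A = \frac{1}{- \frac{7}{2}} = - \frac{2}{7} \approx -0.28571$)
$\frac{l{\left(58,-130 \right)} + A}{23185 + M{\left(42 \right)}} = \frac{\frac{1}{195 - 130} - \frac{2}{7}}{23185 - \frac{13}{42}} = \frac{\frac{1}{65} - \frac{2}{7}}{23185 - \frac{13}{42}} = - \frac{123}{455 \cdot \frac{973757}{42}} = \left(- \frac{123}{455}\right) \frac{42}{973757} = - \frac{738}{63294205}$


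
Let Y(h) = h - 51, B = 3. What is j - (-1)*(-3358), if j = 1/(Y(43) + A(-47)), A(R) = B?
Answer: -16791/5 ≈ -3358.2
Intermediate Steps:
A(R) = 3
Y(h) = -51 + h
j = -1/5 (j = 1/((-51 + 43) + 3) = 1/(-8 + 3) = 1/(-5) = -1/5 ≈ -0.20000)
j - (-1)*(-3358) = -1/5 - (-1)*(-3358) = -1/5 - 1*3358 = -1/5 - 3358 = -16791/5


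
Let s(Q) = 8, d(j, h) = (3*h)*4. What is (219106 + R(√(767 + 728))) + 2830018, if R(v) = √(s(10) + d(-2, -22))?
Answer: 3049124 + 16*I ≈ 3.0491e+6 + 16.0*I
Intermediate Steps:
d(j, h) = 12*h
R(v) = 16*I (R(v) = √(8 + 12*(-22)) = √(8 - 264) = √(-256) = 16*I)
(219106 + R(√(767 + 728))) + 2830018 = (219106 + 16*I) + 2830018 = 3049124 + 16*I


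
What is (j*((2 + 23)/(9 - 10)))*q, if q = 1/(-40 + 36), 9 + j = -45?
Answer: -675/2 ≈ -337.50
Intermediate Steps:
j = -54 (j = -9 - 45 = -54)
q = -¼ (q = 1/(-4) = -¼ ≈ -0.25000)
(j*((2 + 23)/(9 - 10)))*q = -54*(2 + 23)/(9 - 10)*(-¼) = -1350/(-1)*(-¼) = -1350*(-1)*(-¼) = -54*(-25)*(-¼) = 1350*(-¼) = -675/2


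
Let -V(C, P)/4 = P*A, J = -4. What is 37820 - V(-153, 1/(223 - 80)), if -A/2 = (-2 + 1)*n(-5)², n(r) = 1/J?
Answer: 10816521/286 ≈ 37820.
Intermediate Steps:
n(r) = -¼ (n(r) = 1/(-4) = -¼)
A = ⅛ (A = -2*(-2 + 1)*(-¼)² = -(-2)/16 = -2*(-1/16) = ⅛ ≈ 0.12500)
V(C, P) = -P/2 (V(C, P) = -4*P/8 = -P/2)
37820 - V(-153, 1/(223 - 80)) = 37820 - (-1)/(2*(223 - 80)) = 37820 - (-1)/(2*143) = 37820 - 1*(-1/286) = 37820 + 1/286 = 10816521/286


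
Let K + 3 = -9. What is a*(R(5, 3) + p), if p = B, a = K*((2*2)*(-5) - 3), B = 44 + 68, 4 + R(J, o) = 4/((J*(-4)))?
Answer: 148764/5 ≈ 29753.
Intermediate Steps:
K = -12 (K = -3 - 9 = -12)
R(J, o) = -4 - 1/J (R(J, o) = -4 + 4/((J*(-4))) = -4 + 4/((-4*J)) = -4 + 4*(-1/(4*J)) = -4 - 1/J)
B = 112
a = 276 (a = -12*((2*2)*(-5) - 3) = -12*(4*(-5) - 3) = -12*(-20 - 3) = -12*(-23) = 276)
p = 112
a*(R(5, 3) + p) = 276*((-4 - 1/5) + 112) = 276*(-21/5 + 112) = 276*(539/5) = 148764/5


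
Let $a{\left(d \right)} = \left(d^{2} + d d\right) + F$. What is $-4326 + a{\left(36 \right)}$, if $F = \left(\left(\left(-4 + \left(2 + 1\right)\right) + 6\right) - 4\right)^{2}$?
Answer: $-1733$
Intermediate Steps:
$F = 1$ ($F = \left(\left(\left(-4 + 3\right) + 6\right) - 4\right)^{2} = \left(\left(-1 + 6\right) - 4\right)^{2} = \left(5 - 4\right)^{2} = 1^{2} = 1$)
$a{\left(d \right)} = 1 + 2 d^{2}$ ($a{\left(d \right)} = \left(d^{2} + d d\right) + 1 = \left(d^{2} + d^{2}\right) + 1 = 2 d^{2} + 1 = 1 + 2 d^{2}$)
$-4326 + a{\left(36 \right)} = -4326 + \left(1 + 2 \cdot 36^{2}\right) = -4326 + \left(1 + 2 \cdot 1296\right) = -4326 + \left(1 + 2592\right) = -4326 + 2593 = -1733$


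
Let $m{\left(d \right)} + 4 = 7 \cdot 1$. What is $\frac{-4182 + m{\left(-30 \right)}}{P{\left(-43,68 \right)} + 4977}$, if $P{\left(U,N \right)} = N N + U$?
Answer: $- \frac{1393}{3186} \approx -0.43723$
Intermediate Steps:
$P{\left(U,N \right)} = U + N^{2}$ ($P{\left(U,N \right)} = N^{2} + U = U + N^{2}$)
$m{\left(d \right)} = 3$ ($m{\left(d \right)} = -4 + 7 \cdot 1 = -4 + 7 = 3$)
$\frac{-4182 + m{\left(-30 \right)}}{P{\left(-43,68 \right)} + 4977} = \frac{-4182 + 3}{\left(-43 + 68^{2}\right) + 4977} = - \frac{4179}{\left(-43 + 4624\right) + 4977} = - \frac{4179}{4581 + 4977} = - \frac{4179}{9558} = \left(-4179\right) \frac{1}{9558} = - \frac{1393}{3186}$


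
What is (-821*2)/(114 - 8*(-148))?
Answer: -821/649 ≈ -1.2650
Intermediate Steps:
(-821*2)/(114 - 8*(-148)) = -1642/(114 + 1184) = -1642/1298 = -1642*1/1298 = -821/649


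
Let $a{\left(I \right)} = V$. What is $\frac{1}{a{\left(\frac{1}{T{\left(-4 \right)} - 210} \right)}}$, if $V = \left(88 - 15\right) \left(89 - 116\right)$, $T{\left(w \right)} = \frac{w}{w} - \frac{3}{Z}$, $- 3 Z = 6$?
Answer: $- \frac{1}{1971} \approx -0.00050736$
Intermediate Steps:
$Z = -2$ ($Z = \left(- \frac{1}{3}\right) 6 = -2$)
$T{\left(w \right)} = \frac{5}{2}$ ($T{\left(w \right)} = \frac{w}{w} - \frac{3}{-2} = 1 - - \frac{3}{2} = 1 + \frac{3}{2} = \frac{5}{2}$)
$V = -1971$ ($V = 73 \left(-27\right) = -1971$)
$a{\left(I \right)} = -1971$
$\frac{1}{a{\left(\frac{1}{T{\left(-4 \right)} - 210} \right)}} = \frac{1}{-1971} = - \frac{1}{1971}$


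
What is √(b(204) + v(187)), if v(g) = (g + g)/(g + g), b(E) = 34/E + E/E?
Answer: √78/6 ≈ 1.4720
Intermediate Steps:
b(E) = 1 + 34/E (b(E) = 34/E + 1 = 1 + 34/E)
v(g) = 1 (v(g) = (2*g)/((2*g)) = (2*g)*(1/(2*g)) = 1)
√(b(204) + v(187)) = √((34 + 204)/204 + 1) = √((1/204)*238 + 1) = √(7/6 + 1) = √(13/6) = √78/6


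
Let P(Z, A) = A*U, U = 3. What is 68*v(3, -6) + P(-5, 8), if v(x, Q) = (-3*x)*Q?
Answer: 3696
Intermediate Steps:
P(Z, A) = 3*A (P(Z, A) = A*3 = 3*A)
v(x, Q) = -3*Q*x
68*v(3, -6) + P(-5, 8) = 68*(-3*(-6)*3) + 3*8 = 68*54 + 24 = 3672 + 24 = 3696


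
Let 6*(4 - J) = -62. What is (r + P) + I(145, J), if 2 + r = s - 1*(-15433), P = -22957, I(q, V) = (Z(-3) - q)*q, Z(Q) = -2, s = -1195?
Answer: -30036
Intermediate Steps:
J = 43/3 (J = 4 - ⅙*(-62) = 4 + 31/3 = 43/3 ≈ 14.333)
I(q, V) = q*(-2 - q) (I(q, V) = (-2 - q)*q = q*(-2 - q))
r = 14236 (r = -2 + (-1195 - 1*(-15433)) = -2 + (-1195 + 15433) = -2 + 14238 = 14236)
(r + P) + I(145, J) = (14236 - 22957) - 1*145*(2 + 145) = -8721 - 1*145*147 = -8721 - 21315 = -30036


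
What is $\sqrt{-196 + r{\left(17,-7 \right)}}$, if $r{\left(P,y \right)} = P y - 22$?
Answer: $i \sqrt{337} \approx 18.358 i$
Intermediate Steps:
$r{\left(P,y \right)} = -22 + P y$
$\sqrt{-196 + r{\left(17,-7 \right)}} = \sqrt{-196 + \left(-22 + 17 \left(-7\right)\right)} = \sqrt{-196 - 141} = \sqrt{-337} = i \sqrt{337}$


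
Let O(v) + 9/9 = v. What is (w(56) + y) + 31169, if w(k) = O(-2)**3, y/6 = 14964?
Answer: 120926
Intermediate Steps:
O(v) = -1 + v
y = 89784 (y = 6*14964 = 89784)
w(k) = -27 (w(k) = (-1 - 2)**3 = (-3)**3 = -27)
(w(56) + y) + 31169 = (-27 + 89784) + 31169 = 89757 + 31169 = 120926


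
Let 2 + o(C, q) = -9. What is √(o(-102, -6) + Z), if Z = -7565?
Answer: 2*I*√1894 ≈ 87.04*I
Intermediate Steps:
o(C, q) = -11 (o(C, q) = -2 - 9 = -11)
√(o(-102, -6) + Z) = √(-11 - 7565) = √(-7576) = 2*I*√1894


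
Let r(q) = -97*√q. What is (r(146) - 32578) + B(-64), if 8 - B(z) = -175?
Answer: -32395 - 97*√146 ≈ -33567.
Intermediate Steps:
B(z) = 183 (B(z) = 8 - 1*(-175) = 8 + 175 = 183)
(r(146) - 32578) + B(-64) = (-97*√146 - 32578) + 183 = (-32578 - 97*√146) + 183 = -32395 - 97*√146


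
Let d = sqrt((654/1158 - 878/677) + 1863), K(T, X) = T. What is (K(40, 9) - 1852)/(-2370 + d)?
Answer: 31173101380/40759246951 + 906*sqrt(392508518542)/40759246951 ≈ 0.77874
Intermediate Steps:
d = 9*sqrt(392508518542)/130661 (d = sqrt((654*(1/1158) - 878*1/677) + 1863) = sqrt((109/193 - 878/677) + 1863) = sqrt(-95661/130661 + 1863) = sqrt(243325782/130661) = 9*sqrt(392508518542)/130661 ≈ 43.154)
(K(40, 9) - 1852)/(-2370 + d) = (40 - 1852)/(-2370 + 9*sqrt(392508518542)/130661) = -1812/(-2370 + 9*sqrt(392508518542)/130661)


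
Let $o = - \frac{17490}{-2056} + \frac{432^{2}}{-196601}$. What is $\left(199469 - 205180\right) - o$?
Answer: $- \frac{1155753809981}{202105828} \approx -5718.6$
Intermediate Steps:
$o = \frac{1527426273}{202105828}$ ($o = \left(-17490\right) \left(- \frac{1}{2056}\right) + 186624 \left(- \frac{1}{196601}\right) = \frac{8745}{1028} - \frac{186624}{196601} = \frac{1527426273}{202105828} \approx 7.5576$)
$\left(199469 - 205180\right) - o = \left(199469 - 205180\right) - \frac{1527426273}{202105828} = -5711 - \frac{1527426273}{202105828} = - \frac{1155753809981}{202105828}$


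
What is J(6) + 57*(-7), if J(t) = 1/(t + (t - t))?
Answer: -2393/6 ≈ -398.83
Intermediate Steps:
J(t) = 1/t (J(t) = 1/(t + 0) = 1/t)
J(6) + 57*(-7) = 1/6 + 57*(-7) = ⅙ - 399 = -2393/6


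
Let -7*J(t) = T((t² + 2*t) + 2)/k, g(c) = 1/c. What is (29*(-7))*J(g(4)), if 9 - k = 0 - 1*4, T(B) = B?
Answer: 1189/208 ≈ 5.7163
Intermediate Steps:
k = 13 (k = 9 - (0 - 1*4) = 9 - (0 - 4) = 9 - 1*(-4) = 9 + 4 = 13)
J(t) = -2/91 - 2*t/91 - t²/91 (J(t) = -((t² + 2*t) + 2)/(7*13) = -(2 + t² + 2*t)/(7*13) = -(2/13 + t²/13 + 2*t/13)/7 = -2/91 - 2*t/91 - t²/91)
(29*(-7))*J(g(4)) = (29*(-7))*(-2/91 - 2/91/4 - (1/4)²/91) = -203*(-2/91 - 2/91*¼ - (¼)²/91) = -203*(-2/91 - 1/182 - 1/91*1/16) = -203*(-2/91 - 1/182 - 1/1456) = -203*(-41/1456) = 1189/208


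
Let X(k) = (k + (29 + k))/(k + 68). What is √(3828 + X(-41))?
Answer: √309909/9 ≈ 61.855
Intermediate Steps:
X(k) = (29 + 2*k)/(68 + k)
√(3828 + X(-41)) = √(3828 + (29 + 2*(-41))/(68 - 41)) = √(3828 + (29 - 82)/27) = √(3828 + (1/27)*(-53)) = √(3828 - 53/27) = √(103303/27) = √309909/9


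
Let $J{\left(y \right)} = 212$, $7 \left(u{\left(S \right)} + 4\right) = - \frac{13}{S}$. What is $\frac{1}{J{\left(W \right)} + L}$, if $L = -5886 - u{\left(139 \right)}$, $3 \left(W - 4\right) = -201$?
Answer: $- \frac{973}{5516897} \approx -0.00017637$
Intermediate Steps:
$W = -63$ ($W = 4 + \frac{1}{3} \left(-201\right) = 4 - 67 = -63$)
$u{\left(S \right)} = -4 - \frac{13}{7 S}$ ($u{\left(S \right)} = -4 + \frac{\left(-13\right) \frac{1}{S}}{7} = -4 - \frac{13}{7 S}$)
$L = - \frac{5723173}{973}$ ($L = -5886 - \left(-4 - \frac{13}{7 \cdot 139}\right) = -5886 - \left(-4 - \frac{13}{973}\right) = -5886 - - \frac{3905}{973} = -5886 + \frac{3905}{973} = - \frac{5723173}{973} \approx -5882.0$)
$\frac{1}{J{\left(W \right)} + L} = \frac{1}{212 - \frac{5723173}{973}} = \frac{1}{- \frac{5516897}{973}} = - \frac{973}{5516897}$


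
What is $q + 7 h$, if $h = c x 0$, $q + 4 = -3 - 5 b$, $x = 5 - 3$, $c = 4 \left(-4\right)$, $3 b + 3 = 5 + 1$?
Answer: $-12$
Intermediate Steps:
$b = 1$ ($b = -1 + \frac{5 + 1}{3} = -1 + \frac{1}{3} \cdot 6 = -1 + 2 = 1$)
$c = -16$
$x = 2$ ($x = 5 - 3 = 2$)
$q = -12$ ($q = -4 - 8 = -12$)
$h = 0$ ($h = \left(-16\right) 2 \cdot 0 = \left(-32\right) 0 = 0$)
$q + 7 h = -12 + 7 \cdot 0 = -12 + 0 = -12$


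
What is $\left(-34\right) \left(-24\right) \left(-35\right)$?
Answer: $-28560$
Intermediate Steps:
$\left(-34\right) \left(-24\right) \left(-35\right) = 816 \left(-35\right) = -28560$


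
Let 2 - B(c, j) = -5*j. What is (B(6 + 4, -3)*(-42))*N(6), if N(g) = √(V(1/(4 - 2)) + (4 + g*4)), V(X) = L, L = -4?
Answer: 1092*√6 ≈ 2674.8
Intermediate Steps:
V(X) = -4
B(c, j) = 2 + 5*j (B(c, j) = 2 - (-5)*j = 2 + 5*j)
N(g) = 2*√g (N(g) = √(-4 + (4 + g*4)) = √(-4 + (4 + 4*g)) = √(4*g) = 2*√g)
(B(6 + 4, -3)*(-42))*N(6) = ((2 + 5*(-3))*(-42))*(2*√6) = ((2 - 15)*(-42))*(2*√6) = (-13*(-42))*(2*√6) = 546*(2*√6) = 1092*√6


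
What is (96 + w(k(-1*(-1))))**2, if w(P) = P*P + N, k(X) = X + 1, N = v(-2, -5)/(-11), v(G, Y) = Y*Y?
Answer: 1155625/121 ≈ 9550.6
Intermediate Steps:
v(G, Y) = Y**2
N = -25/11 (N = (-5)**2/(-11) = 25*(-1/11) = -25/11 ≈ -2.2727)
k(X) = 1 + X
w(P) = -25/11 + P**2 (w(P) = P*P - 25/11 = P**2 - 25/11 = -25/11 + P**2)
(96 + w(k(-1*(-1))))**2 = (96 + (-25/11 + (1 - 1*(-1))**2))**2 = (96 + (-25/11 + (1 + 1)**2))**2 = (96 + (-25/11 + 2**2))**2 = (96 + (-25/11 + 4))**2 = (96 + 19/11)**2 = (1075/11)**2 = 1155625/121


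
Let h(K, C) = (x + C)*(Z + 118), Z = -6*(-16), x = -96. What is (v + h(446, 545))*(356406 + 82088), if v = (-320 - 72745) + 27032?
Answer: 21947940182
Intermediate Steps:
Z = 96
h(K, C) = -20544 + 214*C (h(K, C) = (-96 + C)*(96 + 118) = (-96 + C)*214 = -20544 + 214*C)
v = -46033 (v = -73065 + 27032 = -46033)
(v + h(446, 545))*(356406 + 82088) = (-46033 + (-20544 + 214*545))*(356406 + 82088) = (-46033 + (-20544 + 116630))*438494 = (-46033 + 96086)*438494 = 50053*438494 = 21947940182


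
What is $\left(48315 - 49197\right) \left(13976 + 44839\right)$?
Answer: $-51874830$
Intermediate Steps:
$\left(48315 - 49197\right) \left(13976 + 44839\right) = \left(-882\right) 58815 = -51874830$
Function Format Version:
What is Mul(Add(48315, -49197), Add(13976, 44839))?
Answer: -51874830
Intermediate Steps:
Mul(Add(48315, -49197), Add(13976, 44839)) = Mul(-882, 58815) = -51874830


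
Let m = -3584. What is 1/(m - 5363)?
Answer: -1/8947 ≈ -0.00011177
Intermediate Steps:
1/(m - 5363) = 1/(-3584 - 5363) = 1/(-8947) = -1/8947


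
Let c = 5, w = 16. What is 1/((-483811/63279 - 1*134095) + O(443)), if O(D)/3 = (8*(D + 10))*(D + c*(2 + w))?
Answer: 63279/358201749188 ≈ 1.7666e-7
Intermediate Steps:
O(D) = 3*(80 + 8*D)*(90 + D) (O(D) = 3*((8*(D + 10))*(D + 5*(2 + 16))) = 3*((8*(10 + D))*(D + 5*18)) = 3*((80 + 8*D)*(D + 90)) = 3*((80 + 8*D)*(90 + D)) = 3*(80 + 8*D)*(90 + D))
1/((-483811/63279 - 1*134095) + O(443)) = 1/((-483811/63279 - 1*134095) + (21600 + 24*443**2 + 2400*443)) = 1/((-483811*1/63279 - 134095) + (21600 + 24*196249 + 1063200)) = 1/((-483811/63279 - 134095) + (21600 + 4709976 + 1063200)) = 1/(-8485881316/63279 + 5794776) = 1/(358201749188/63279) = 63279/358201749188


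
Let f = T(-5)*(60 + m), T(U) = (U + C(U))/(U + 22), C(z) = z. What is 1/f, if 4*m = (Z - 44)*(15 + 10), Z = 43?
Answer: -34/1075 ≈ -0.031628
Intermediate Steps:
m = -25/4 (m = ((43 - 44)*(15 + 10))/4 = (-1*25)/4 = (1/4)*(-25) = -25/4 ≈ -6.2500)
T(U) = 2*U/(22 + U) (T(U) = (U + U)/(U + 22) = (2*U)/(22 + U) = 2*U/(22 + U))
f = -1075/34 (f = (2*(-5)/(22 - 5))*(60 - 25/4) = (2*(-5)/17)*(215/4) = (2*(-5)*(1/17))*(215/4) = -10/17*215/4 = -1075/34 ≈ -31.618)
1/f = 1/(-1075/34) = -34/1075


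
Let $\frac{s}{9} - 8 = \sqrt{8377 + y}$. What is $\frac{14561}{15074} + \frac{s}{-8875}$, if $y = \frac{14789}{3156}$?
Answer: $\frac{128143547}{133781750} - \frac{21 \sqrt{425940861}}{4668250} \approx 0.86501$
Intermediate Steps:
$y = \frac{14789}{3156}$ ($y = 14789 \cdot \frac{1}{3156} = \frac{14789}{3156} \approx 4.686$)
$s = 72 + \frac{21 \sqrt{425940861}}{526}$ ($s = 72 + 9 \sqrt{8377 + \frac{14789}{3156}} = 72 + 9 \sqrt{\frac{26452601}{3156}} = 72 + 9 \frac{7 \sqrt{425940861}}{1578} = 72 + \frac{21 \sqrt{425940861}}{526} \approx 895.96$)
$\frac{14561}{15074} + \frac{s}{-8875} = \frac{14561}{15074} + \frac{72 + \frac{21 \sqrt{425940861}}{526}}{-8875} = 14561 \cdot \frac{1}{15074} + \left(72 + \frac{21 \sqrt{425940861}}{526}\right) \left(- \frac{1}{8875}\right) = \frac{14561}{15074} - \left(\frac{72}{8875} + \frac{21 \sqrt{425940861}}{4668250}\right) = \frac{128143547}{133781750} - \frac{21 \sqrt{425940861}}{4668250}$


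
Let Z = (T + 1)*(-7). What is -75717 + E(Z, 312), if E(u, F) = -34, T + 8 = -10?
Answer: -75751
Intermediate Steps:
T = -18 (T = -8 - 10 = -18)
Z = 119 (Z = (-18 + 1)*(-7) = -17*(-7) = 119)
-75717 + E(Z, 312) = -75717 - 34 = -75751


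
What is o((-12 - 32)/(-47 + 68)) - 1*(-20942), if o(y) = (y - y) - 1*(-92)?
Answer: 21034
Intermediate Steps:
o(y) = 92 (o(y) = 0 + 92 = 92)
o((-12 - 32)/(-47 + 68)) - 1*(-20942) = 92 - 1*(-20942) = 92 + 20942 = 21034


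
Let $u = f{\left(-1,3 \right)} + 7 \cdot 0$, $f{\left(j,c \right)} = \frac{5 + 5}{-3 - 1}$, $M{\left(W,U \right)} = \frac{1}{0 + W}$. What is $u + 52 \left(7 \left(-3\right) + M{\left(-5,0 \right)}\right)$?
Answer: $- \frac{11049}{10} \approx -1104.9$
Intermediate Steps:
$M{\left(W,U \right)} = \frac{1}{W}$
$f{\left(j,c \right)} = - \frac{5}{2}$ ($f{\left(j,c \right)} = \frac{10}{-4} = 10 \left(- \frac{1}{4}\right) = - \frac{5}{2}$)
$u = - \frac{5}{2}$ ($u = - \frac{5}{2} + 7 \cdot 0 = - \frac{5}{2} + 0 = - \frac{5}{2} \approx -2.5$)
$u + 52 \left(7 \left(-3\right) + M{\left(-5,0 \right)}\right) = - \frac{5}{2} + 52 \left(7 \left(-3\right) + \frac{1}{-5}\right) = - \frac{5}{2} + 52 \left(-21 - \frac{1}{5}\right) = - \frac{5}{2} + 52 \left(- \frac{106}{5}\right) = - \frac{5}{2} - \frac{5512}{5} = - \frac{11049}{10}$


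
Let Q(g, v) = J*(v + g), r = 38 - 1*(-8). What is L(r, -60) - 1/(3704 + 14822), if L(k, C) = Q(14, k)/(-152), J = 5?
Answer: -347372/175997 ≈ -1.9737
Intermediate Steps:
r = 46 (r = 38 + 8 = 46)
Q(g, v) = 5*g + 5*v (Q(g, v) = 5*(v + g) = 5*(g + v) = 5*g + 5*v)
L(k, C) = -35/76 - 5*k/152 (L(k, C) = (5*14 + 5*k)/(-152) = (70 + 5*k)*(-1/152) = -35/76 - 5*k/152)
L(r, -60) - 1/(3704 + 14822) = (-35/76 - 5/152*46) - 1/(3704 + 14822) = (-35/76 - 115/76) - 1/18526 = -75/38 - 1*1/18526 = -75/38 - 1/18526 = -347372/175997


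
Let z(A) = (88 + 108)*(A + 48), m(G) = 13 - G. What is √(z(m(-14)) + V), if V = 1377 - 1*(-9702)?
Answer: √25779 ≈ 160.56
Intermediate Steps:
z(A) = 9408 + 196*A (z(A) = 196*(48 + A) = 9408 + 196*A)
V = 11079 (V = 1377 + 9702 = 11079)
√(z(m(-14)) + V) = √((9408 + 196*(13 - 1*(-14))) + 11079) = √((9408 + 196*(13 + 14)) + 11079) = √((9408 + 196*27) + 11079) = √((9408 + 5292) + 11079) = √(14700 + 11079) = √25779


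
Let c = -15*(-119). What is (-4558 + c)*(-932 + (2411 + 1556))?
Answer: -8416055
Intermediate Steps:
c = 1785
(-4558 + c)*(-932 + (2411 + 1556)) = (-4558 + 1785)*(-932 + (2411 + 1556)) = -2773*(-932 + 3967) = -2773*3035 = -8416055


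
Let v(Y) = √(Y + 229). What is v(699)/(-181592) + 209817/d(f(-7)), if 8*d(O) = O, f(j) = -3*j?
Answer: 559512/7 - √58/45398 ≈ 79930.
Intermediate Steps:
v(Y) = √(229 + Y)
d(O) = O/8
v(699)/(-181592) + 209817/d(f(-7)) = √(229 + 699)/(-181592) + 209817/(((-3*(-7))/8)) = √928*(-1/181592) + 209817/(((⅛)*21)) = (4*√58)*(-1/181592) + 209817/(21/8) = -√58/45398 + 209817*(8/21) = -√58/45398 + 559512/7 = 559512/7 - √58/45398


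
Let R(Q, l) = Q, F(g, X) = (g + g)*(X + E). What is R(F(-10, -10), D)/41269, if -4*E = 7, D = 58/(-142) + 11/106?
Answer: 235/41269 ≈ 0.0056943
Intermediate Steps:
D = -2293/7526 (D = 58*(-1/142) + 11*(1/106) = -29/71 + 11/106 = -2293/7526 ≈ -0.30468)
E = -7/4 (E = -¼*7 = -7/4 ≈ -1.7500)
F(g, X) = 2*g*(-7/4 + X) (F(g, X) = (g + g)*(X - 7/4) = (2*g)*(-7/4 + X) = 2*g*(-7/4 + X))
R(F(-10, -10), D)/41269 = ((½)*(-10)*(-7 + 4*(-10)))/41269 = ((½)*(-10)*(-7 - 40))*(1/41269) = ((½)*(-10)*(-47))*(1/41269) = 235*(1/41269) = 235/41269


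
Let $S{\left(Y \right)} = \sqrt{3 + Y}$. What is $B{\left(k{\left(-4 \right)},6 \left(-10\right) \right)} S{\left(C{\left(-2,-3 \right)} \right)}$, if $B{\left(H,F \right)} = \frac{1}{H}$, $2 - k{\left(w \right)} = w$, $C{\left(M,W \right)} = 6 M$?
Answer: $\frac{i}{2} \approx 0.5 i$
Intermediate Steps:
$k{\left(w \right)} = 2 - w$
$B{\left(k{\left(-4 \right)},6 \left(-10\right) \right)} S{\left(C{\left(-2,-3 \right)} \right)} = \frac{\sqrt{3 + 6 \left(-2\right)}}{2 - -4} = \frac{\sqrt{3 - 12}}{2 + 4} = \frac{\sqrt{-9}}{6} = \frac{3 i}{6} = \frac{i}{2}$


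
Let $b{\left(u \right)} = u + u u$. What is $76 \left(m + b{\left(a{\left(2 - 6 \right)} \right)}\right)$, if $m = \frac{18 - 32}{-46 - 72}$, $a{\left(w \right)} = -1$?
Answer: $\frac{532}{59} \approx 9.017$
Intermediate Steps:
$m = \frac{7}{59}$ ($m = - \frac{14}{-118} = \left(-14\right) \left(- \frac{1}{118}\right) = \frac{7}{59} \approx 0.11864$)
$b{\left(u \right)} = u + u^{2}$
$76 \left(m + b{\left(a{\left(2 - 6 \right)} \right)}\right) = 76 \left(\frac{7}{59} - \left(1 - 1\right)\right) = 76 \left(\frac{7}{59} - 0\right) = 76 \left(\frac{7}{59} + 0\right) = 76 \cdot \frac{7}{59} = \frac{532}{59}$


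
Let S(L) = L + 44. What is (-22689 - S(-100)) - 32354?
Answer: -54987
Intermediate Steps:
S(L) = 44 + L
(-22689 - S(-100)) - 32354 = (-22689 - (44 - 100)) - 32354 = (-22689 - 1*(-56)) - 32354 = (-22689 + 56) - 32354 = -22633 - 32354 = -54987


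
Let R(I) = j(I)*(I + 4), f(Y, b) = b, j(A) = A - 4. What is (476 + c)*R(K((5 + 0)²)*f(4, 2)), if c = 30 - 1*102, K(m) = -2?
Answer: 0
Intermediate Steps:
j(A) = -4 + A
R(I) = (-4 + I)*(4 + I) (R(I) = (-4 + I)*(I + 4) = (-4 + I)*(4 + I))
c = -72 (c = 30 - 102 = -72)
(476 + c)*R(K((5 + 0)²)*f(4, 2)) = (476 - 72)*(-16 + (-2*2)²) = 404*(-16 + (-4)²) = 404*(-16 + 16) = 404*0 = 0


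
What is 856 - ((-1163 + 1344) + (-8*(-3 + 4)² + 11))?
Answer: 672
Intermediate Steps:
856 - ((-1163 + 1344) + (-8*(-3 + 4)² + 11)) = 856 - (181 + (-8*1² + 11)) = 856 - (181 + (-8*1 + 11)) = 856 - (181 + (-8 + 11)) = 856 - (181 + 3) = 856 - 1*184 = 856 - 184 = 672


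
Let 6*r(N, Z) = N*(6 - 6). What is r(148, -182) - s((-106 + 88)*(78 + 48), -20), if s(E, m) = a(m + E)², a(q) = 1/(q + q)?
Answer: -1/20939776 ≈ -4.7756e-8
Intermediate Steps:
a(q) = 1/(2*q)
r(N, Z) = 0 (r(N, Z) = (N*(6 - 6))/6 = (N*0)/6 = (⅙)*0 = 0)
s(E, m) = 1/(4*(E + m)²) (s(E, m) = (1/(2*(m + E)))² = (1/(2*(E + m)))² = 1/(4*(E + m)²))
r(148, -182) - s((-106 + 88)*(78 + 48), -20) = 0 - 1/(4*((-106 + 88)*(78 + 48) - 20)²) = 0 - 1/(4*(-18*126 - 20)²) = 0 - 1/(4*(-2268 - 20)²) = 0 - 1/(4*(-2288)²) = 0 - 1/(4*5234944) = 0 - 1*1/20939776 = 0 - 1/20939776 = -1/20939776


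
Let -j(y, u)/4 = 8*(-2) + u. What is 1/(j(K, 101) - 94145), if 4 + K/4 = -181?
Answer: -1/94485 ≈ -1.0584e-5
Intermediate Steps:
K = -740 (K = -16 + 4*(-181) = -16 - 724 = -740)
j(y, u) = 64 - 4*u (j(y, u) = -4*(8*(-2) + u) = -4*(-16 + u) = 64 - 4*u)
1/(j(K, 101) - 94145) = 1/((64 - 4*101) - 94145) = 1/((64 - 404) - 94145) = 1/(-340 - 94145) = 1/(-94485) = -1/94485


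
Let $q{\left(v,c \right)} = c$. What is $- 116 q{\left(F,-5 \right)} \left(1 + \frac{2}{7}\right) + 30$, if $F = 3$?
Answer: $\frac{5430}{7} \approx 775.71$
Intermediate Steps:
$- 116 q{\left(F,-5 \right)} \left(1 + \frac{2}{7}\right) + 30 = - 116 \left(- 5 \left(1 + \frac{2}{7}\right)\right) + 30 = - 116 \left(\left(-5\right) \frac{9}{7}\right) + 30 = \left(-116\right) \left(- \frac{45}{7}\right) + 30 = \frac{5220}{7} + 30 = \frac{5430}{7}$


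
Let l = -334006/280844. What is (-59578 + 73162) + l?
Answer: 1907325445/140422 ≈ 13583.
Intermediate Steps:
l = -167003/140422 (l = -334006*1/280844 = -167003/140422 ≈ -1.1893)
(-59578 + 73162) + l = (-59578 + 73162) - 167003/140422 = 13584 - 167003/140422 = 1907325445/140422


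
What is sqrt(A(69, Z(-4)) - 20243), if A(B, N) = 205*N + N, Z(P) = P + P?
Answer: I*sqrt(21891) ≈ 147.96*I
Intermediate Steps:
Z(P) = 2*P
A(B, N) = 206*N
sqrt(A(69, Z(-4)) - 20243) = sqrt(206*(2*(-4)) - 20243) = sqrt(206*(-8) - 20243) = sqrt(-1648 - 20243) = sqrt(-21891) = I*sqrt(21891)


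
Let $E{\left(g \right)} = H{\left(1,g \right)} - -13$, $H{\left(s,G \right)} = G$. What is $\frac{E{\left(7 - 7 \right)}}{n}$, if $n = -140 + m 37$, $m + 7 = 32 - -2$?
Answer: $\frac{13}{859} \approx 0.015134$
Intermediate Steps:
$m = 27$ ($m = -7 + \left(32 - -2\right) = -7 + \left(32 + 2\right) = -7 + 34 = 27$)
$n = 859$ ($n = -140 + 27 \cdot 37 = -140 + 999 = 859$)
$E{\left(g \right)} = 13 + g$ ($E{\left(g \right)} = g - -13 = g + 13 = 13 + g$)
$\frac{E{\left(7 - 7 \right)}}{n} = \frac{13 + \left(7 - 7\right)}{859} = \left(13 + \left(7 - 7\right)\right) \frac{1}{859} = \left(13 + 0\right) \frac{1}{859} = 13 \cdot \frac{1}{859} = \frac{13}{859}$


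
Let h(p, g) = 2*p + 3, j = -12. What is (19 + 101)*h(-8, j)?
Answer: -1560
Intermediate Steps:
h(p, g) = 3 + 2*p
(19 + 101)*h(-8, j) = (19 + 101)*(3 + 2*(-8)) = 120*(3 - 16) = 120*(-13) = -1560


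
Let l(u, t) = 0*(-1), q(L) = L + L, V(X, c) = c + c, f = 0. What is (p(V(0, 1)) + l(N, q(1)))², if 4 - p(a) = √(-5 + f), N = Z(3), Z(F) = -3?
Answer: (4 - I*√5)² ≈ 11.0 - 17.889*I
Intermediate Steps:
V(X, c) = 2*c
N = -3
q(L) = 2*L
l(u, t) = 0
p(a) = 4 - I*√5 (p(a) = 4 - √(-5 + 0) = 4 - √(-5) = 4 - I*√5)
(p(V(0, 1)) + l(N, q(1)))² = ((4 - I*√5) + 0)² = (4 - I*√5)²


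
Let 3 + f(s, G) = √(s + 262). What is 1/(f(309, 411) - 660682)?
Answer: -660685/436504668654 - √571/436504668654 ≈ -1.5136e-6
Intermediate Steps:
f(s, G) = -3 + √(262 + s) (f(s, G) = -3 + √(s + 262) = -3 + √(262 + s))
1/(f(309, 411) - 660682) = 1/((-3 + √(262 + 309)) - 660682) = 1/((-3 + √571) - 660682) = 1/(-660685 + √571)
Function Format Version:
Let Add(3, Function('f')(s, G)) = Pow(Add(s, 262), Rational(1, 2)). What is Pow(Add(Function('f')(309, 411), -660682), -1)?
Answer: Add(Rational(-660685, 436504668654), Mul(Rational(-1, 436504668654), Pow(571, Rational(1, 2)))) ≈ -1.5136e-6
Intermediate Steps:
Function('f')(s, G) = Add(-3, Pow(Add(262, s), Rational(1, 2))) (Function('f')(s, G) = Add(-3, Pow(Add(s, 262), Rational(1, 2))) = Add(-3, Pow(Add(262, s), Rational(1, 2))))
Pow(Add(Function('f')(309, 411), -660682), -1) = Pow(Add(Add(-3, Pow(Add(262, 309), Rational(1, 2))), -660682), -1) = Pow(Add(Add(-3, Pow(571, Rational(1, 2))), -660682), -1) = Pow(Add(-660685, Pow(571, Rational(1, 2))), -1)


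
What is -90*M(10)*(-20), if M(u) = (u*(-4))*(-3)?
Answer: 216000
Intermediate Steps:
M(u) = 12*u (M(u) = -4*u*(-3) = 12*u)
-90*M(10)*(-20) = -1080*10*(-20) = -90*120*(-20) = -10800*(-20) = 216000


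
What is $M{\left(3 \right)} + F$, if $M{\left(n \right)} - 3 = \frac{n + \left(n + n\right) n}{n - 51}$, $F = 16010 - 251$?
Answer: $\frac{252185}{16} \approx 15762.0$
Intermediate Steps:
$F = 15759$
$M{\left(n \right)} = 3 + \frac{n + 2 n^{2}}{-51 + n}$ ($M{\left(n \right)} = 3 + \frac{n + \left(n + n\right) n}{n - 51} = 3 + \frac{n + 2 n n}{-51 + n} = 3 + \frac{n + 2 n^{2}}{-51 + n}$)
$M{\left(3 \right)} + F = \frac{-153 + 2 \cdot 3^{2} + 4 \cdot 3}{-51 + 3} + 15759 = \frac{-153 + 2 \cdot 9 + 12}{-48} + 15759 = - \frac{-153 + 18 + 12}{48} + 15759 = \left(- \frac{1}{48}\right) \left(-123\right) + 15759 = \frac{41}{16} + 15759 = \frac{252185}{16}$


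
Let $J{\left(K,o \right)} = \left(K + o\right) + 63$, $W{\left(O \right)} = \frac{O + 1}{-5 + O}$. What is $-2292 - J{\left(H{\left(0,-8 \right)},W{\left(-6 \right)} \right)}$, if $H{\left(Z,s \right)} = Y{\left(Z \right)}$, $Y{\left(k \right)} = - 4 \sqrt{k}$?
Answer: $- \frac{25910}{11} \approx -2355.5$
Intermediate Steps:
$H{\left(Z,s \right)} = - 4 \sqrt{Z}$
$W{\left(O \right)} = \frac{1 + O}{-5 + O}$
$J{\left(K,o \right)} = 63 + K + o$
$-2292 - J{\left(H{\left(0,-8 \right)},W{\left(-6 \right)} \right)} = -2292 - \left(63 - 4 \sqrt{0} + \frac{1 - 6}{-5 - 6}\right) = -2292 - \left(63 - 0 + \frac{1}{-11} \left(-5\right)\right) = -2292 - \left(63 + 0 - - \frac{5}{11}\right) = -2292 - \left(63 + 0 + \frac{5}{11}\right) = -2292 - \frac{698}{11} = - \frac{25910}{11}$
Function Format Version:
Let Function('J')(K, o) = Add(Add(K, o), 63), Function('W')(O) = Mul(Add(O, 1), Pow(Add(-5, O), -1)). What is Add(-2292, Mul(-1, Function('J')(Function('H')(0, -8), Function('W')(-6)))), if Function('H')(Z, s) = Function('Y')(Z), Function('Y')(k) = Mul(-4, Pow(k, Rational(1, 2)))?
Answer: Rational(-25910, 11) ≈ -2355.5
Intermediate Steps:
Function('H')(Z, s) = Mul(-4, Pow(Z, Rational(1, 2)))
Function('W')(O) = Mul(Pow(Add(-5, O), -1), Add(1, O)) (Function('W')(O) = Mul(Add(1, O), Pow(Add(-5, O), -1)) = Mul(Pow(Add(-5, O), -1), Add(1, O)))
Function('J')(K, o) = Add(63, K, o)
Add(-2292, Mul(-1, Function('J')(Function('H')(0, -8), Function('W')(-6)))) = Add(-2292, Mul(-1, Add(63, Mul(-4, Pow(0, Rational(1, 2))), Mul(Pow(Add(-5, -6), -1), Add(1, -6))))) = Add(-2292, Mul(-1, Add(63, Mul(-4, 0), Mul(Pow(-11, -1), -5)))) = Add(-2292, Mul(-1, Add(63, 0, Mul(Rational(-1, 11), -5)))) = Add(-2292, Mul(-1, Add(63, 0, Rational(5, 11)))) = Add(-2292, Mul(-1, Rational(698, 11))) = Add(-2292, Rational(-698, 11)) = Rational(-25910, 11)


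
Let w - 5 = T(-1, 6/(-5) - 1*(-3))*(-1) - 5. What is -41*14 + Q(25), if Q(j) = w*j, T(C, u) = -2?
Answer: -524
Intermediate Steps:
w = 2 (w = 5 + (-2*(-1) - 5) = 5 + (2 - 5) = 5 - 3 = 2)
Q(j) = 2*j
-41*14 + Q(25) = -41*14 + 2*25 = -574 + 50 = -524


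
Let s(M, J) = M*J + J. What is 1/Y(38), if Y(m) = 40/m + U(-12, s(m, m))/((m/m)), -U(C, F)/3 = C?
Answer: 19/704 ≈ 0.026989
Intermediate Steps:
s(M, J) = J + J*M (s(M, J) = J*M + J = J + J*M)
U(C, F) = -3*C
Y(m) = 36 + 40/m (Y(m) = 40/m + (-3*(-12))/((m/m)) = 40/m + 36/1 = 40/m + 36*1 = 40/m + 36 = 36 + 40/m)
1/Y(38) = 1/(36 + 40/38) = 1/(36 + 40*(1/38)) = 1/(36 + 20/19) = 1/(704/19) = 19/704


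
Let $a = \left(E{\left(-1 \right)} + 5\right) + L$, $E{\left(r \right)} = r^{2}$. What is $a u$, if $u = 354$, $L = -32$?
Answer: $-9204$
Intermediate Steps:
$a = -26$ ($a = \left(\left(-1\right)^{2} + 5\right) - 32 = \left(1 + 5\right) - 32 = 6 - 32 = -26$)
$a u = \left(-26\right) 354 = -9204$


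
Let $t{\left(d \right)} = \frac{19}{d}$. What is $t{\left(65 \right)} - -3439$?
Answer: $\frac{223554}{65} \approx 3439.3$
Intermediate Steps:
$t{\left(65 \right)} - -3439 = \frac{19}{65} - -3439 = 19 \cdot \frac{1}{65} + 3439 = \frac{19}{65} + 3439 = \frac{223554}{65}$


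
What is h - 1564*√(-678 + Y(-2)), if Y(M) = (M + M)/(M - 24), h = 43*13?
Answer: 559 - 3128*I*√28639/13 ≈ 559.0 - 40720.0*I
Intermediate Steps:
h = 559
Y(M) = 2*M/(-24 + M) (Y(M) = (2*M)/(-24 + M) = 2*M/(-24 + M))
h - 1564*√(-678 + Y(-2)) = 559 - 1564*√(-678 + 2*(-2)/(-24 - 2)) = 559 - 1564*√(-678 + 2*(-2)/(-26)) = 559 - 1564*√(-678 + 2*(-2)*(-1/26)) = 559 - 1564*√(-678 + 2/13) = 559 - 3128*I*√28639/13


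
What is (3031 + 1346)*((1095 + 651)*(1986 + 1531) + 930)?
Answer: 26881835724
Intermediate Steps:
(3031 + 1346)*((1095 + 651)*(1986 + 1531) + 930) = 4377*(1746*3517 + 930) = 4377*(6140682 + 930) = 4377*6141612 = 26881835724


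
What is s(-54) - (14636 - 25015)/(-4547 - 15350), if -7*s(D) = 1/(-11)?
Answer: -779286/1532069 ≈ -0.50865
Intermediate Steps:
s(D) = 1/77 (s(D) = -⅐/(-11) = -⅐*(-1/11) = 1/77)
s(-54) - (14636 - 25015)/(-4547 - 15350) = 1/77 - (14636 - 25015)/(-4547 - 15350) = 1/77 - (-10379)/(-19897) = 1/77 - (-10379)*(-1)/19897 = 1/77 - 1*10379/19897 = 1/77 - 10379/19897 = -779286/1532069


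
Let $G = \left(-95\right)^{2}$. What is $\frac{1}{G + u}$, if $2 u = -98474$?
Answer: $- \frac{1}{40212} \approx -2.4868 \cdot 10^{-5}$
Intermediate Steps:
$G = 9025$
$u = -49237$ ($u = \frac{1}{2} \left(-98474\right) = -49237$)
$\frac{1}{G + u} = \frac{1}{9025 - 49237} = \frac{1}{-40212} = - \frac{1}{40212}$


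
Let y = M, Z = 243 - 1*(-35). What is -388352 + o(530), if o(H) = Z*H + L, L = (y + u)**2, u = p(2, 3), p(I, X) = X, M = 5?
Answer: -240948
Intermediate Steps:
u = 3
Z = 278 (Z = 243 + 35 = 278)
y = 5
L = 64 (L = (5 + 3)**2 = 8**2 = 64)
o(H) = 64 + 278*H (o(H) = 278*H + 64 = 64 + 278*H)
-388352 + o(530) = -388352 + (64 + 278*530) = -388352 + (64 + 147340) = -388352 + 147404 = -240948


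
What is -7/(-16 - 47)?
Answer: 1/9 ≈ 0.11111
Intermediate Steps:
-7/(-16 - 47) = -7/(-63) = -7*(-1/63) = 1/9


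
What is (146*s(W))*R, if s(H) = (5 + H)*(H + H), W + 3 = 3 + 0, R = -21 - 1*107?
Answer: 0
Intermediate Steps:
R = -128 (R = -21 - 107 = -128)
W = 0 (W = -3 + (3 + 0) = -3 + 3 = 0)
s(H) = 2*H*(5 + H) (s(H) = (5 + H)*(2*H) = 2*H*(5 + H))
(146*s(W))*R = (146*(2*0*(5 + 0)))*(-128) = (146*(2*0*5))*(-128) = (146*0)*(-128) = 0*(-128) = 0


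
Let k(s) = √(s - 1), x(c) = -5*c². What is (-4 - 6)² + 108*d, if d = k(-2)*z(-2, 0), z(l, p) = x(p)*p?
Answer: 100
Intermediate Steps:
z(l, p) = -5*p³ (z(l, p) = (-5*p²)*p = -5*p³)
k(s) = √(-1 + s)
d = 0 (d = √(-1 - 2)*(-5*0³) = √(-3)*(-5*0) = (I*√3)*0 = 0)
(-4 - 6)² + 108*d = (-4 - 6)² + 108*0 = (-10)² + 0 = 100 + 0 = 100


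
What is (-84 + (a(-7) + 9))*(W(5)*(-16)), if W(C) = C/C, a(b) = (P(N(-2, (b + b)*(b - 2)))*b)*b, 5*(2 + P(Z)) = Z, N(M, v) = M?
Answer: 15408/5 ≈ 3081.6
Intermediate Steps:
P(Z) = -2 + Z/5
a(b) = -12*b**2/5 (a(b) = ((-2 + (1/5)*(-2))*b)*b = ((-2 - 2/5)*b)*b = (-12*b/5)*b = -12*b**2/5)
W(C) = 1
(-84 + (a(-7) + 9))*(W(5)*(-16)) = (-84 + (-12/5*(-7)**2 + 9))*(1*(-16)) = (-84 + (-12/5*49 + 9))*(-16) = (-84 + (-588/5 + 9))*(-16) = (-84 - 543/5)*(-16) = -963/5*(-16) = 15408/5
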